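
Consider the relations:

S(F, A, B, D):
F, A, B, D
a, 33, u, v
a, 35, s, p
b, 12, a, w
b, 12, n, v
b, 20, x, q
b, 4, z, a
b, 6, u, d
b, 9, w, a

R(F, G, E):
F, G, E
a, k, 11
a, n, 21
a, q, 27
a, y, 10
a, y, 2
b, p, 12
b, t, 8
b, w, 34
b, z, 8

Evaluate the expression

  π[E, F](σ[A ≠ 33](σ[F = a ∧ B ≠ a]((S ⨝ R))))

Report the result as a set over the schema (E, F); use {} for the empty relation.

Natural join on F: {(a, 33, u, v, k, 11), (a, 33, u, v, n, 21), (a, 33, u, v, q, 27), (a, 33, u, v, y, 10), (a, 33, u, v, y, 2), (a, 35, s, p, k, 11), (a, 35, s, p, n, 21), (a, 35, s, p, q, 27), (a, 35, s, p, y, 10), (a, 35, s, p, y, 2), (b, 12, a, w, p, 12), (b, 12, a, w, t, 8), (b, 12, a, w, w, 34), (b, 12, a, w, z, 8), (b, 12, n, v, p, 12), (b, 12, n, v, t, 8), (b, 12, n, v, w, 34), (b, 12, n, v, z, 8), (b, 20, x, q, p, 12), (b, 20, x, q, t, 8), (b, 20, x, q, w, 34), (b, 20, x, q, z, 8), (b, 4, z, a, p, 12), (b, 4, z, a, t, 8), (b, 4, z, a, w, 34), (b, 4, z, a, z, 8), (b, 6, u, d, p, 12), (b, 6, u, d, t, 8), (b, 6, u, d, w, 34), (b, 6, u, d, z, 8), (b, 9, w, a, p, 12), (b, 9, w, a, t, 8), (b, 9, w, a, w, 34), (b, 9, w, a, z, 8)}
Filtering on F = a ∧ B ≠ a leaves {(a, 33, u, v, k, 11), (a, 33, u, v, n, 21), (a, 33, u, v, q, 27), (a, 33, u, v, y, 10), (a, 33, u, v, y, 2), (a, 35, s, p, k, 11), (a, 35, s, p, n, 21), (a, 35, s, p, q, 27), (a, 35, s, p, y, 10), (a, 35, s, p, y, 2)}.
Filtering on A ≠ 33 leaves {(a, 35, s, p, k, 11), (a, 35, s, p, n, 21), (a, 35, s, p, q, 27), (a, 35, s, p, y, 10), (a, 35, s, p, y, 2)}.
π[E, F]: project onto (E, F) → {(10, a), (11, a), (2, a), (21, a), (27, a)}

{(10, a), (11, a), (2, a), (21, a), (27, a)}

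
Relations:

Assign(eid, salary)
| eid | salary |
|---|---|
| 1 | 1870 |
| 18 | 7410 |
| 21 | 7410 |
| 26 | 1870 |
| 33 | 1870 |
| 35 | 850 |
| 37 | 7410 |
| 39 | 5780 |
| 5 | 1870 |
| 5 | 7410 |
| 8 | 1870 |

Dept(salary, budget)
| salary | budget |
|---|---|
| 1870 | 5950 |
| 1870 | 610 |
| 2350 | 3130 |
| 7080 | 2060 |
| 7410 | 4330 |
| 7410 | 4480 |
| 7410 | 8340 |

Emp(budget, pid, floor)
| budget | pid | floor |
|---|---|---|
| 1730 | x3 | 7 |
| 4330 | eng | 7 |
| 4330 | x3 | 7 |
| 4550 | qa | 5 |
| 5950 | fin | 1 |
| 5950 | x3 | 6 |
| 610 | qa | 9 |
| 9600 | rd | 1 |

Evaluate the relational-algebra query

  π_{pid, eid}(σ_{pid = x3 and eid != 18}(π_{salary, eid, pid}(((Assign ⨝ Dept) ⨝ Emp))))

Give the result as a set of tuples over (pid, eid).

Natural join on salary: {(1, 1870, 5950), (1, 1870, 610), (18, 7410, 4330), (18, 7410, 4480), (18, 7410, 8340), (21, 7410, 4330), (21, 7410, 4480), (21, 7410, 8340), (26, 1870, 5950), (26, 1870, 610), (33, 1870, 5950), (33, 1870, 610), (37, 7410, 4330), (37, 7410, 4480), (37, 7410, 8340), (5, 1870, 5950), (5, 1870, 610), (5, 7410, 4330), (5, 7410, 4480), (5, 7410, 8340), (8, 1870, 5950), (8, 1870, 610)}
Natural join on budget: {(1, 1870, 5950, fin, 1), (1, 1870, 5950, x3, 6), (1, 1870, 610, qa, 9), (18, 7410, 4330, eng, 7), (18, 7410, 4330, x3, 7), (21, 7410, 4330, eng, 7), (21, 7410, 4330, x3, 7), (26, 1870, 5950, fin, 1), (26, 1870, 5950, x3, 6), (26, 1870, 610, qa, 9), (33, 1870, 5950, fin, 1), (33, 1870, 5950, x3, 6), (33, 1870, 610, qa, 9), (37, 7410, 4330, eng, 7), (37, 7410, 4330, x3, 7), (5, 1870, 5950, fin, 1), (5, 1870, 5950, x3, 6), (5, 1870, 610, qa, 9), (5, 7410, 4330, eng, 7), (5, 7410, 4330, x3, 7), (8, 1870, 5950, fin, 1), (8, 1870, 5950, x3, 6), (8, 1870, 610, qa, 9)}
π[salary, eid, pid]: project onto (salary, eid, pid) → {(1870, 1, fin), (1870, 1, qa), (1870, 1, x3), (1870, 26, fin), (1870, 26, qa), (1870, 26, x3), (1870, 33, fin), (1870, 33, qa), (1870, 33, x3), (1870, 5, fin), (1870, 5, qa), (1870, 5, x3), (1870, 8, fin), (1870, 8, qa), (1870, 8, x3), (7410, 18, eng), (7410, 18, x3), (7410, 21, eng), (7410, 21, x3), (7410, 37, eng), (7410, 37, x3), (7410, 5, eng), (7410, 5, x3)}
Apply σ_{pid = x3 and eid != 18}; surviving tuples: {(1870, 1, x3), (1870, 26, x3), (1870, 33, x3), (1870, 5, x3), (1870, 8, x3), (7410, 21, x3), (7410, 37, x3), (7410, 5, x3)}
π[pid, eid]: project onto (pid, eid) (1 duplicate(s) eliminated) → {(x3, 1), (x3, 21), (x3, 26), (x3, 33), (x3, 37), (x3, 5), (x3, 8)}

{(x3, 1), (x3, 21), (x3, 26), (x3, 33), (x3, 37), (x3, 5), (x3, 8)}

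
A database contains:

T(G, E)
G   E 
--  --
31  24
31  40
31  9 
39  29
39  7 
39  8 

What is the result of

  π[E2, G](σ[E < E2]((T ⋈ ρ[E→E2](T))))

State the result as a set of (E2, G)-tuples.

{(24, 31), (29, 39), (40, 31), (8, 39)}

ρ[E→E2]: schema becomes (G, E2); tuples unchanged.
T ⋈ ρ[E→E2](T) (natural join on G): {(31, 24, 24), (31, 24, 40), (31, 24, 9), (31, 40, 24), (31, 40, 40), (31, 40, 9), (31, 9, 24), (31, 9, 40), (31, 9, 9), (39, 29, 29), (39, 29, 7), (39, 29, 8), (39, 7, 29), (39, 7, 7), (39, 7, 8), (39, 8, 29), (39, 8, 7), (39, 8, 8)}
Filtering on E < E2 leaves {(31, 24, 40), (31, 9, 24), (31, 9, 40), (39, 7, 29), (39, 7, 8), (39, 8, 29)}.
π[E2, G]: project onto (E2, G) (2 duplicate(s) eliminated) → {(24, 31), (29, 39), (40, 31), (8, 39)}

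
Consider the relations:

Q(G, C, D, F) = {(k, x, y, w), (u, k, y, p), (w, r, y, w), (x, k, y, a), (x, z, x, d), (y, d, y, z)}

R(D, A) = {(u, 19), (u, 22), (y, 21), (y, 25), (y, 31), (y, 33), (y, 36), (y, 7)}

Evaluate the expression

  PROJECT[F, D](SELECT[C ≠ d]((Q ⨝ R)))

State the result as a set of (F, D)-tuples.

{(a, y), (p, y), (w, y)}

Q ⋈ R (natural join on D): {(k, x, y, w, 21), (k, x, y, w, 25), (k, x, y, w, 31), (k, x, y, w, 33), (k, x, y, w, 36), (k, x, y, w, 7), (u, k, y, p, 21), (u, k, y, p, 25), (u, k, y, p, 31), (u, k, y, p, 33), (u, k, y, p, 36), (u, k, y, p, 7), (w, r, y, w, 21), (w, r, y, w, 25), (w, r, y, w, 31), (w, r, y, w, 33), (w, r, y, w, 36), (w, r, y, w, 7), (x, k, y, a, 21), (x, k, y, a, 25), (x, k, y, a, 31), (x, k, y, a, 33), (x, k, y, a, 36), (x, k, y, a, 7), (y, d, y, z, 21), (y, d, y, z, 25), (y, d, y, z, 31), (y, d, y, z, 33), (y, d, y, z, 36), (y, d, y, z, 7)}
Filtering on C ≠ d leaves {(k, x, y, w, 21), (k, x, y, w, 25), (k, x, y, w, 31), (k, x, y, w, 33), (k, x, y, w, 36), (k, x, y, w, 7), (u, k, y, p, 21), (u, k, y, p, 25), (u, k, y, p, 31), (u, k, y, p, 33), (u, k, y, p, 36), (u, k, y, p, 7), (w, r, y, w, 21), (w, r, y, w, 25), (w, r, y, w, 31), (w, r, y, w, 33), (w, r, y, w, 36), (w, r, y, w, 7), (x, k, y, a, 21), (x, k, y, a, 25), (x, k, y, a, 31), (x, k, y, a, 33), (x, k, y, a, 36), (x, k, y, a, 7)}.
π[F, D]: project onto (F, D) (21 duplicate(s) eliminated) → {(a, y), (p, y), (w, y)}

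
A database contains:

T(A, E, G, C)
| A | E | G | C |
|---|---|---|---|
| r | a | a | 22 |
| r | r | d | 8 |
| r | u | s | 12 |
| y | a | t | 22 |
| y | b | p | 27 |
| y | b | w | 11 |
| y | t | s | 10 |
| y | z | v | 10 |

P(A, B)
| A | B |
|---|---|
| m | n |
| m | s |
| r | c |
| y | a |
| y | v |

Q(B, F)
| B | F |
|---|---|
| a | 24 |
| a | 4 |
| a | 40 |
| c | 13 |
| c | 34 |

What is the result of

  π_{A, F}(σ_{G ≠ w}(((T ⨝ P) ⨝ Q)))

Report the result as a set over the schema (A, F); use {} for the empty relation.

Natural join on A: {(r, a, a, 22, c), (r, r, d, 8, c), (r, u, s, 12, c), (y, a, t, 22, a), (y, a, t, 22, v), (y, b, p, 27, a), (y, b, p, 27, v), (y, b, w, 11, a), (y, b, w, 11, v), (y, t, s, 10, a), (y, t, s, 10, v), (y, z, v, 10, a), (y, z, v, 10, v)}
Natural join on B: {(r, a, a, 22, c, 13), (r, a, a, 22, c, 34), (r, r, d, 8, c, 13), (r, r, d, 8, c, 34), (r, u, s, 12, c, 13), (r, u, s, 12, c, 34), (y, a, t, 22, a, 24), (y, a, t, 22, a, 4), (y, a, t, 22, a, 40), (y, b, p, 27, a, 24), (y, b, p, 27, a, 4), (y, b, p, 27, a, 40), (y, b, w, 11, a, 24), (y, b, w, 11, a, 4), (y, b, w, 11, a, 40), (y, t, s, 10, a, 24), (y, t, s, 10, a, 4), (y, t, s, 10, a, 40), (y, z, v, 10, a, 24), (y, z, v, 10, a, 4), (y, z, v, 10, a, 40)}
Apply σ_{G ≠ w}; surviving tuples: {(r, a, a, 22, c, 13), (r, a, a, 22, c, 34), (r, r, d, 8, c, 13), (r, r, d, 8, c, 34), (r, u, s, 12, c, 13), (r, u, s, 12, c, 34), (y, a, t, 22, a, 24), (y, a, t, 22, a, 4), (y, a, t, 22, a, 40), (y, b, p, 27, a, 24), (y, b, p, 27, a, 4), (y, b, p, 27, a, 40), (y, t, s, 10, a, 24), (y, t, s, 10, a, 4), (y, t, s, 10, a, 40), (y, z, v, 10, a, 24), (y, z, v, 10, a, 4), (y, z, v, 10, a, 40)}
π_{A, F} gives {(r, 13), (r, 34), (y, 24), (y, 4), (y, 40)} (13 duplicate(s) eliminated).

{(r, 13), (r, 34), (y, 24), (y, 4), (y, 40)}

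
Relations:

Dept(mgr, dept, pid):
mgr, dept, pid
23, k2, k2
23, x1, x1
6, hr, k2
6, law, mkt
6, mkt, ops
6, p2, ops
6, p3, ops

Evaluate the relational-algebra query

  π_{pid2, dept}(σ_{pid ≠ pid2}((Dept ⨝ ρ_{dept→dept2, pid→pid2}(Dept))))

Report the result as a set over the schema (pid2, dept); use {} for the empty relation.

ρ[dept→dept2, pid→pid2]: schema becomes (mgr, dept2, pid2); tuples unchanged.
Joining Dept and ρ_{dept→dept2, pid→pid2}(Dept) on mgr yields {(23, k2, k2, k2, k2), (23, k2, k2, x1, x1), (23, x1, x1, k2, k2), (23, x1, x1, x1, x1), (6, hr, k2, hr, k2), (6, hr, k2, law, mkt), (6, hr, k2, mkt, ops), (6, hr, k2, p2, ops), (6, hr, k2, p3, ops), (6, law, mkt, hr, k2), (6, law, mkt, law, mkt), (6, law, mkt, mkt, ops), (6, law, mkt, p2, ops), (6, law, mkt, p3, ops), (6, mkt, ops, hr, k2), (6, mkt, ops, law, mkt), (6, mkt, ops, mkt, ops), (6, mkt, ops, p2, ops), (6, mkt, ops, p3, ops), (6, p2, ops, hr, k2), (6, p2, ops, law, mkt), (6, p2, ops, mkt, ops), (6, p2, ops, p2, ops), (6, p2, ops, p3, ops), (6, p3, ops, hr, k2), (6, p3, ops, law, mkt), (6, p3, ops, mkt, ops), (6, p3, ops, p2, ops), (6, p3, ops, p3, ops)}.
σ[pid ≠ pid2]: keep tuples satisfying pid ≠ pid2 → {(23, k2, k2, x1, x1), (23, x1, x1, k2, k2), (6, hr, k2, law, mkt), (6, hr, k2, mkt, ops), (6, hr, k2, p2, ops), (6, hr, k2, p3, ops), (6, law, mkt, hr, k2), (6, law, mkt, mkt, ops), (6, law, mkt, p2, ops), (6, law, mkt, p3, ops), (6, mkt, ops, hr, k2), (6, mkt, ops, law, mkt), (6, p2, ops, hr, k2), (6, p2, ops, law, mkt), (6, p3, ops, hr, k2), (6, p3, ops, law, mkt)}
Projecting to pid2, dept (4 duplicate(s) eliminated): {(k2, law), (k2, mkt), (k2, p2), (k2, p3), (k2, x1), (mkt, hr), (mkt, mkt), (mkt, p2), (mkt, p3), (ops, hr), (ops, law), (x1, k2)}

{(k2, law), (k2, mkt), (k2, p2), (k2, p3), (k2, x1), (mkt, hr), (mkt, mkt), (mkt, p2), (mkt, p3), (ops, hr), (ops, law), (x1, k2)}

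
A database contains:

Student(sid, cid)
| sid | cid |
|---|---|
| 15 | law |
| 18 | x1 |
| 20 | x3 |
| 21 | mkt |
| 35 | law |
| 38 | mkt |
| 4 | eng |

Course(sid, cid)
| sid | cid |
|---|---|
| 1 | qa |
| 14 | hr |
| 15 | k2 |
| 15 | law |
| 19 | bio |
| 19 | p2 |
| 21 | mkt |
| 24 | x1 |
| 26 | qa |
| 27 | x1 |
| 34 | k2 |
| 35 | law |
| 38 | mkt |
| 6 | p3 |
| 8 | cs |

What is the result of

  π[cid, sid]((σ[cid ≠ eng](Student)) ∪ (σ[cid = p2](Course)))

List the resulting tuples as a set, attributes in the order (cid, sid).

{(law, 15), (law, 35), (mkt, 21), (mkt, 38), (p2, 19), (x1, 18), (x3, 20)}

Apply σ_{cid ≠ eng}; surviving tuples: {(15, law), (18, x1), (20, x3), (21, mkt), (35, law), (38, mkt)}
Apply σ_{cid = p2}; surviving tuples: {(19, p2)}
Union: {(15, law), (18, x1), (20, x3), (21, mkt), (35, law), (38, mkt)} with {(19, p2)} → {(15, law), (18, x1), (19, p2), (20, x3), (21, mkt), (35, law), (38, mkt)}
Projecting to cid, sid: {(law, 15), (law, 35), (mkt, 21), (mkt, 38), (p2, 19), (x1, 18), (x3, 20)}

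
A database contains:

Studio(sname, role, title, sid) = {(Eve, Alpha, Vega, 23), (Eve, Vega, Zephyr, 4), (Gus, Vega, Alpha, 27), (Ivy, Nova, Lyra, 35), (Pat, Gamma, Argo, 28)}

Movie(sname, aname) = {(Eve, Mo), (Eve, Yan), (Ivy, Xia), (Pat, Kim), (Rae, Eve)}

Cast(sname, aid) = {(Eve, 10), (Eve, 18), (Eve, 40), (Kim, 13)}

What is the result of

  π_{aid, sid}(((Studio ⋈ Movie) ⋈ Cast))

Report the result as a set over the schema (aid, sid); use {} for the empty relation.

{(10, 23), (10, 4), (18, 23), (18, 4), (40, 23), (40, 4)}

Natural join on sname: {(Eve, Alpha, Vega, 23, Mo), (Eve, Alpha, Vega, 23, Yan), (Eve, Vega, Zephyr, 4, Mo), (Eve, Vega, Zephyr, 4, Yan), (Ivy, Nova, Lyra, 35, Xia), (Pat, Gamma, Argo, 28, Kim)}
Natural join on sname: {(Eve, Alpha, Vega, 23, Mo, 10), (Eve, Alpha, Vega, 23, Mo, 18), (Eve, Alpha, Vega, 23, Mo, 40), (Eve, Alpha, Vega, 23, Yan, 10), (Eve, Alpha, Vega, 23, Yan, 18), (Eve, Alpha, Vega, 23, Yan, 40), (Eve, Vega, Zephyr, 4, Mo, 10), (Eve, Vega, Zephyr, 4, Mo, 18), (Eve, Vega, Zephyr, 4, Mo, 40), (Eve, Vega, Zephyr, 4, Yan, 10), (Eve, Vega, Zephyr, 4, Yan, 18), (Eve, Vega, Zephyr, 4, Yan, 40)}
π[aid, sid]: project onto (aid, sid) (6 duplicate(s) eliminated) → {(10, 23), (10, 4), (18, 23), (18, 4), (40, 23), (40, 4)}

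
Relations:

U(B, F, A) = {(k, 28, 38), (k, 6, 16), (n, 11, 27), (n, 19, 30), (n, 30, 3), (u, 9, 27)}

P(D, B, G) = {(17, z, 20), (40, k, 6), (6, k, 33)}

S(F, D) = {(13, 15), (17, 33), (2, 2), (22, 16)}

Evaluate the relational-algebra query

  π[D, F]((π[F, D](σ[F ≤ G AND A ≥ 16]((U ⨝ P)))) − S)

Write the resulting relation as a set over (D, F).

Natural join on B: {(k, 28, 38, 40, 6), (k, 28, 38, 6, 33), (k, 6, 16, 40, 6), (k, 6, 16, 6, 33)}
σ[F ≤ G AND A ≥ 16]: keep tuples satisfying F ≤ G AND A ≥ 16 → {(k, 28, 38, 6, 33), (k, 6, 16, 40, 6), (k, 6, 16, 6, 33)}
Projecting to F, D: {(28, 6), (6, 40), (6, 6)}
Difference: {(28, 6), (6, 40), (6, 6)} with {(13, 15), (17, 33), (2, 2), (22, 16)} → {(28, 6), (6, 40), (6, 6)}
Projecting to D, F: {(40, 6), (6, 28), (6, 6)}

{(40, 6), (6, 28), (6, 6)}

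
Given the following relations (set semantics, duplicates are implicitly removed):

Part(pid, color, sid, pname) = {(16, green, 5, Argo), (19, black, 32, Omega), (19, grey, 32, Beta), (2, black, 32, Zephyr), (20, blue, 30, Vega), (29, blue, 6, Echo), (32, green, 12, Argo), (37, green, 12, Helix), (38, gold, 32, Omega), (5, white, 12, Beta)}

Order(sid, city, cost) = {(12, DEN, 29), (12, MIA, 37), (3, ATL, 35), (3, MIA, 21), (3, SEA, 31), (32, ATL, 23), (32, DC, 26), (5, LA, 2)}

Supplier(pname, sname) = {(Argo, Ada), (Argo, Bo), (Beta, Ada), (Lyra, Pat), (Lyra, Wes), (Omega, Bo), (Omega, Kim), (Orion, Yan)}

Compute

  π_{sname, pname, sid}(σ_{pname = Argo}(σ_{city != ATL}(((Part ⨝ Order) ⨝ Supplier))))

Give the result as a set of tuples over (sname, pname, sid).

Natural join on sid: {(16, green, 5, Argo, LA, 2), (19, black, 32, Omega, ATL, 23), (19, black, 32, Omega, DC, 26), (19, grey, 32, Beta, ATL, 23), (19, grey, 32, Beta, DC, 26), (2, black, 32, Zephyr, ATL, 23), (2, black, 32, Zephyr, DC, 26), (32, green, 12, Argo, DEN, 29), (32, green, 12, Argo, MIA, 37), (37, green, 12, Helix, DEN, 29), (37, green, 12, Helix, MIA, 37), (38, gold, 32, Omega, ATL, 23), (38, gold, 32, Omega, DC, 26), (5, white, 12, Beta, DEN, 29), (5, white, 12, Beta, MIA, 37)}
Natural join on pname: {(16, green, 5, Argo, LA, 2, Ada), (16, green, 5, Argo, LA, 2, Bo), (19, black, 32, Omega, ATL, 23, Bo), (19, black, 32, Omega, ATL, 23, Kim), (19, black, 32, Omega, DC, 26, Bo), (19, black, 32, Omega, DC, 26, Kim), (19, grey, 32, Beta, ATL, 23, Ada), (19, grey, 32, Beta, DC, 26, Ada), (32, green, 12, Argo, DEN, 29, Ada), (32, green, 12, Argo, DEN, 29, Bo), (32, green, 12, Argo, MIA, 37, Ada), (32, green, 12, Argo, MIA, 37, Bo), (38, gold, 32, Omega, ATL, 23, Bo), (38, gold, 32, Omega, ATL, 23, Kim), (38, gold, 32, Omega, DC, 26, Bo), (38, gold, 32, Omega, DC, 26, Kim), (5, white, 12, Beta, DEN, 29, Ada), (5, white, 12, Beta, MIA, 37, Ada)}
Selection city != ATL: {(16, green, 5, Argo, LA, 2, Ada), (16, green, 5, Argo, LA, 2, Bo), (19, black, 32, Omega, DC, 26, Bo), (19, black, 32, Omega, DC, 26, Kim), (19, grey, 32, Beta, DC, 26, Ada), (32, green, 12, Argo, DEN, 29, Ada), (32, green, 12, Argo, DEN, 29, Bo), (32, green, 12, Argo, MIA, 37, Ada), (32, green, 12, Argo, MIA, 37, Bo), (38, gold, 32, Omega, DC, 26, Bo), (38, gold, 32, Omega, DC, 26, Kim), (5, white, 12, Beta, DEN, 29, Ada), (5, white, 12, Beta, MIA, 37, Ada)}
Selection pname = Argo: {(16, green, 5, Argo, LA, 2, Ada), (16, green, 5, Argo, LA, 2, Bo), (32, green, 12, Argo, DEN, 29, Ada), (32, green, 12, Argo, DEN, 29, Bo), (32, green, 12, Argo, MIA, 37, Ada), (32, green, 12, Argo, MIA, 37, Bo)}
π_{sname, pname, sid} gives {(Ada, Argo, 12), (Ada, Argo, 5), (Bo, Argo, 12), (Bo, Argo, 5)} (2 duplicate(s) eliminated).

{(Ada, Argo, 12), (Ada, Argo, 5), (Bo, Argo, 12), (Bo, Argo, 5)}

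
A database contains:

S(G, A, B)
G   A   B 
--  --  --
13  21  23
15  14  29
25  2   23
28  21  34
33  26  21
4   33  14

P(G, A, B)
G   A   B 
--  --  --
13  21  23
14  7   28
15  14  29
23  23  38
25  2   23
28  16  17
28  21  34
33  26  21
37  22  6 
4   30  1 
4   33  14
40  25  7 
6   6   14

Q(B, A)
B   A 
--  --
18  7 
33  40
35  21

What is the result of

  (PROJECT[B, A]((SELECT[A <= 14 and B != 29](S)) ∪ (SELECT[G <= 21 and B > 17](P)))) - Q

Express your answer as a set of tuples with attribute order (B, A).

Apply σ_{A <= 14 and B != 29}; surviving tuples: {(25, 2, 23)}
Apply σ_{G <= 21 and B > 17}; surviving tuples: {(13, 21, 23), (14, 7, 28), (15, 14, 29)}
Union: {(25, 2, 23)} with {(13, 21, 23), (14, 7, 28), (15, 14, 29)} → {(13, 21, 23), (14, 7, 28), (15, 14, 29), (25, 2, 23)}
π_{B, A} gives {(23, 2), (23, 21), (28, 7), (29, 14)}.
Difference: {(23, 2), (23, 21), (28, 7), (29, 14)} with {(18, 7), (33, 40), (35, 21)} → {(23, 2), (23, 21), (28, 7), (29, 14)}

{(23, 2), (23, 21), (28, 7), (29, 14)}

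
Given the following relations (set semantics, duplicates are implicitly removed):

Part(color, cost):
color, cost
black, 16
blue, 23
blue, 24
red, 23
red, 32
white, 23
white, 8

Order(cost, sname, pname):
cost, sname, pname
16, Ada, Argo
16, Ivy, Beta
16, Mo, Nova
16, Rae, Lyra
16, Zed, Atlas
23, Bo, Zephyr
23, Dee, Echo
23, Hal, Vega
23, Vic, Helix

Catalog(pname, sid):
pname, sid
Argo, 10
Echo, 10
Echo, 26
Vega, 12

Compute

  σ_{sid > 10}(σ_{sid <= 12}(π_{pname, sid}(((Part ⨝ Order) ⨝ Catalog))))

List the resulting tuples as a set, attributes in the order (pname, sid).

Part ⋈ Order (natural join on cost): {(black, 16, Ada, Argo), (black, 16, Ivy, Beta), (black, 16, Mo, Nova), (black, 16, Rae, Lyra), (black, 16, Zed, Atlas), (blue, 23, Bo, Zephyr), (blue, 23, Dee, Echo), (blue, 23, Hal, Vega), (blue, 23, Vic, Helix), (red, 23, Bo, Zephyr), (red, 23, Dee, Echo), (red, 23, Hal, Vega), (red, 23, Vic, Helix), (white, 23, Bo, Zephyr), (white, 23, Dee, Echo), (white, 23, Hal, Vega), (white, 23, Vic, Helix)}
(Part ⨝ Order) ⋈ Catalog (natural join on pname): {(black, 16, Ada, Argo, 10), (blue, 23, Dee, Echo, 10), (blue, 23, Dee, Echo, 26), (blue, 23, Hal, Vega, 12), (red, 23, Dee, Echo, 10), (red, 23, Dee, Echo, 26), (red, 23, Hal, Vega, 12), (white, 23, Dee, Echo, 10), (white, 23, Dee, Echo, 26), (white, 23, Hal, Vega, 12)}
Projecting to pname, sid (6 duplicate(s) eliminated): {(Argo, 10), (Echo, 10), (Echo, 26), (Vega, 12)}
Apply σ_{sid <= 12}; surviving tuples: {(Argo, 10), (Echo, 10), (Vega, 12)}
Apply σ_{sid > 10}; surviving tuples: {(Vega, 12)}

{(Vega, 12)}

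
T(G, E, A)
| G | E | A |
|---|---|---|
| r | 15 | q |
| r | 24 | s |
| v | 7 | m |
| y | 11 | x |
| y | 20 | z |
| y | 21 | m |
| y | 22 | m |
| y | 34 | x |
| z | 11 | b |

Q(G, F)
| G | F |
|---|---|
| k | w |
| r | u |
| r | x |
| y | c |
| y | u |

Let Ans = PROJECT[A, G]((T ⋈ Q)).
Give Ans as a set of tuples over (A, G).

{(m, y), (q, r), (s, r), (x, y), (z, y)}

Natural join on G: {(r, 15, q, u), (r, 15, q, x), (r, 24, s, u), (r, 24, s, x), (y, 11, x, c), (y, 11, x, u), (y, 20, z, c), (y, 20, z, u), (y, 21, m, c), (y, 21, m, u), (y, 22, m, c), (y, 22, m, u), (y, 34, x, c), (y, 34, x, u)}
π[A, G]: project onto (A, G) (9 duplicate(s) eliminated) → {(m, y), (q, r), (s, r), (x, y), (z, y)}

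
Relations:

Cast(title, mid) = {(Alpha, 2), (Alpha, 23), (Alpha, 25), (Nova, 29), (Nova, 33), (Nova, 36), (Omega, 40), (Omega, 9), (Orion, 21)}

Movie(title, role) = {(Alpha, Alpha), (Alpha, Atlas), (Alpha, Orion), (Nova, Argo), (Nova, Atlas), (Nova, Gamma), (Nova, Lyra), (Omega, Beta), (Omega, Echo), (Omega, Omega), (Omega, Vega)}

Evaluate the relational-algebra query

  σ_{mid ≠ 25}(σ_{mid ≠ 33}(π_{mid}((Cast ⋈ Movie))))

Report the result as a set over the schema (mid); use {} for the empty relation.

{2, 23, 29, 36, 40, 9}

Joining Cast and Movie on title yields {(Alpha, 2, Alpha), (Alpha, 2, Atlas), (Alpha, 2, Orion), (Alpha, 23, Alpha), (Alpha, 23, Atlas), (Alpha, 23, Orion), (Alpha, 25, Alpha), (Alpha, 25, Atlas), (Alpha, 25, Orion), (Nova, 29, Argo), (Nova, 29, Atlas), (Nova, 29, Gamma), (Nova, 29, Lyra), (Nova, 33, Argo), (Nova, 33, Atlas), (Nova, 33, Gamma), (Nova, 33, Lyra), (Nova, 36, Argo), (Nova, 36, Atlas), (Nova, 36, Gamma), (Nova, 36, Lyra), (Omega, 40, Beta), (Omega, 40, Echo), (Omega, 40, Omega), (Omega, 40, Vega), (Omega, 9, Beta), (Omega, 9, Echo), (Omega, 9, Omega), (Omega, 9, Vega)}.
Projecting to mid (21 duplicate(s) eliminated): {2, 23, 25, 29, 33, 36, 40, 9}
σ[mid ≠ 33]: keep tuples satisfying mid ≠ 33 → {2, 23, 25, 29, 36, 40, 9}
σ[mid ≠ 25]: keep tuples satisfying mid ≠ 25 → {2, 23, 29, 36, 40, 9}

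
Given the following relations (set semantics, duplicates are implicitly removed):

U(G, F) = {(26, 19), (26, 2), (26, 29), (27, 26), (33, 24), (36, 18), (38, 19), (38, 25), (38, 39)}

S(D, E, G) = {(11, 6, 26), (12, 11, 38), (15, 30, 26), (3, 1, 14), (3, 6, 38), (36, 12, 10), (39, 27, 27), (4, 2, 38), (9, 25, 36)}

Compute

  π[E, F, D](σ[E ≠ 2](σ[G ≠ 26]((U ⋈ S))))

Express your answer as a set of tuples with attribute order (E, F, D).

{(11, 19, 12), (11, 25, 12), (11, 39, 12), (25, 18, 9), (27, 26, 39), (6, 19, 3), (6, 25, 3), (6, 39, 3)}

U ⋈ S (natural join on G): {(26, 19, 11, 6), (26, 19, 15, 30), (26, 2, 11, 6), (26, 2, 15, 30), (26, 29, 11, 6), (26, 29, 15, 30), (27, 26, 39, 27), (36, 18, 9, 25), (38, 19, 12, 11), (38, 19, 3, 6), (38, 19, 4, 2), (38, 25, 12, 11), (38, 25, 3, 6), (38, 25, 4, 2), (38, 39, 12, 11), (38, 39, 3, 6), (38, 39, 4, 2)}
σ[G ≠ 26]: keep tuples satisfying G ≠ 26 → {(27, 26, 39, 27), (36, 18, 9, 25), (38, 19, 12, 11), (38, 19, 3, 6), (38, 19, 4, 2), (38, 25, 12, 11), (38, 25, 3, 6), (38, 25, 4, 2), (38, 39, 12, 11), (38, 39, 3, 6), (38, 39, 4, 2)}
σ[E ≠ 2]: keep tuples satisfying E ≠ 2 → {(27, 26, 39, 27), (36, 18, 9, 25), (38, 19, 12, 11), (38, 19, 3, 6), (38, 25, 12, 11), (38, 25, 3, 6), (38, 39, 12, 11), (38, 39, 3, 6)}
Projecting to E, F, D: {(11, 19, 12), (11, 25, 12), (11, 39, 12), (25, 18, 9), (27, 26, 39), (6, 19, 3), (6, 25, 3), (6, 39, 3)}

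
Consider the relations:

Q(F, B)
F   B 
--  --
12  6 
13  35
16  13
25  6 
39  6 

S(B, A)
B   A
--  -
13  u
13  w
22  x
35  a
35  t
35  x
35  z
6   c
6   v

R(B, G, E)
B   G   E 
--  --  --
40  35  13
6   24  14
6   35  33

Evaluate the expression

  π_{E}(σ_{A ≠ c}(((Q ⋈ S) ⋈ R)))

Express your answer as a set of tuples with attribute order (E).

Joining Q and S on B yields {(12, 6, c), (12, 6, v), (13, 35, a), (13, 35, t), (13, 35, x), (13, 35, z), (16, 13, u), (16, 13, w), (25, 6, c), (25, 6, v), (39, 6, c), (39, 6, v)}.
Joining (Q ⋈ S) and R on B yields {(12, 6, c, 24, 14), (12, 6, c, 35, 33), (12, 6, v, 24, 14), (12, 6, v, 35, 33), (25, 6, c, 24, 14), (25, 6, c, 35, 33), (25, 6, v, 24, 14), (25, 6, v, 35, 33), (39, 6, c, 24, 14), (39, 6, c, 35, 33), (39, 6, v, 24, 14), (39, 6, v, 35, 33)}.
Apply σ_{A ≠ c}; surviving tuples: {(12, 6, v, 24, 14), (12, 6, v, 35, 33), (25, 6, v, 24, 14), (25, 6, v, 35, 33), (39, 6, v, 24, 14), (39, 6, v, 35, 33)}
π[E]: project onto (E) (4 duplicate(s) eliminated) → {14, 33}

{14, 33}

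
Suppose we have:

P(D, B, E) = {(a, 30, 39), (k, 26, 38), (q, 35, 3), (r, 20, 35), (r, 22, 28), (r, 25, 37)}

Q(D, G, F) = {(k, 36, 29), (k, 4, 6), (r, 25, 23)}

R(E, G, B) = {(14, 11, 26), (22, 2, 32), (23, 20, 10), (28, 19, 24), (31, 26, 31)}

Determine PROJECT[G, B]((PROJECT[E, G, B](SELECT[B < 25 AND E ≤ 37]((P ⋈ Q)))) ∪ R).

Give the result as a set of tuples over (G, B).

Natural join on D: {(k, 26, 38, 36, 29), (k, 26, 38, 4, 6), (r, 20, 35, 25, 23), (r, 22, 28, 25, 23), (r, 25, 37, 25, 23)}
Selection B < 25 AND E ≤ 37: {(r, 20, 35, 25, 23), (r, 22, 28, 25, 23)}
π[E, G, B]: project onto (E, G, B) → {(28, 25, 22), (35, 25, 20)}
Set union of the two operands is {(14, 11, 26), (22, 2, 32), (23, 20, 10), (28, 19, 24), (28, 25, 22), (31, 26, 31), (35, 25, 20)}.
π[G, B]: project onto (G, B) → {(11, 26), (19, 24), (2, 32), (20, 10), (25, 20), (25, 22), (26, 31)}

{(11, 26), (19, 24), (2, 32), (20, 10), (25, 20), (25, 22), (26, 31)}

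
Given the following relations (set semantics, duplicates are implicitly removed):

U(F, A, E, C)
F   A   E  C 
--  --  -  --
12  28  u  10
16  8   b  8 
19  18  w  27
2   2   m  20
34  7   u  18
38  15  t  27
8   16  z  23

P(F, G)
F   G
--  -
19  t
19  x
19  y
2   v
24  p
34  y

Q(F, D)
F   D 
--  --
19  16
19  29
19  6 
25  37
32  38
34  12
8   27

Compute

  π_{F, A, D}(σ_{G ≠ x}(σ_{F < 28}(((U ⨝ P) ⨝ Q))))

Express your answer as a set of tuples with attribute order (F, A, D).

Joining U and P on F yields {(19, 18, w, 27, t), (19, 18, w, 27, x), (19, 18, w, 27, y), (2, 2, m, 20, v), (34, 7, u, 18, y)}.
Joining (U ⨝ P) and Q on F yields {(19, 18, w, 27, t, 16), (19, 18, w, 27, t, 29), (19, 18, w, 27, t, 6), (19, 18, w, 27, x, 16), (19, 18, w, 27, x, 29), (19, 18, w, 27, x, 6), (19, 18, w, 27, y, 16), (19, 18, w, 27, y, 29), (19, 18, w, 27, y, 6), (34, 7, u, 18, y, 12)}.
Apply σ_{F < 28}; surviving tuples: {(19, 18, w, 27, t, 16), (19, 18, w, 27, t, 29), (19, 18, w, 27, t, 6), (19, 18, w, 27, x, 16), (19, 18, w, 27, x, 29), (19, 18, w, 27, x, 6), (19, 18, w, 27, y, 16), (19, 18, w, 27, y, 29), (19, 18, w, 27, y, 6)}
Apply σ_{G ≠ x}; surviving tuples: {(19, 18, w, 27, t, 16), (19, 18, w, 27, t, 29), (19, 18, w, 27, t, 6), (19, 18, w, 27, y, 16), (19, 18, w, 27, y, 29), (19, 18, w, 27, y, 6)}
Keep only column(s) F, A, D (3 duplicate(s) eliminated): {(19, 18, 16), (19, 18, 29), (19, 18, 6)}

{(19, 18, 16), (19, 18, 29), (19, 18, 6)}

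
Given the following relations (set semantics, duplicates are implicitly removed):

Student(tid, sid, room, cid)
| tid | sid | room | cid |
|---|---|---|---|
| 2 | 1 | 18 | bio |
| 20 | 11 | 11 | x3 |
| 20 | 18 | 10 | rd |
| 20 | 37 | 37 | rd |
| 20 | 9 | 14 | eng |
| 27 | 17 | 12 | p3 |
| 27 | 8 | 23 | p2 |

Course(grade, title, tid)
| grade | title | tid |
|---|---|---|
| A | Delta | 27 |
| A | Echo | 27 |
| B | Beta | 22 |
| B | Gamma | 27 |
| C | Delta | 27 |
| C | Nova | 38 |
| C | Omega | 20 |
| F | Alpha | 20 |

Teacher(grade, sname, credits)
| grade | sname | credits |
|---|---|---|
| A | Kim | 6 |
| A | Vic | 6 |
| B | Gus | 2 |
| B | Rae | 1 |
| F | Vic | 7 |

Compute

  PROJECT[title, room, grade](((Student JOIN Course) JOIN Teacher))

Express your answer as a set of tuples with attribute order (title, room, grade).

Student ⋈ Course (natural join on tid): {(20, 11, 11, x3, C, Omega), (20, 11, 11, x3, F, Alpha), (20, 18, 10, rd, C, Omega), (20, 18, 10, rd, F, Alpha), (20, 37, 37, rd, C, Omega), (20, 37, 37, rd, F, Alpha), (20, 9, 14, eng, C, Omega), (20, 9, 14, eng, F, Alpha), (27, 17, 12, p3, A, Delta), (27, 17, 12, p3, A, Echo), (27, 17, 12, p3, B, Gamma), (27, 17, 12, p3, C, Delta), (27, 8, 23, p2, A, Delta), (27, 8, 23, p2, A, Echo), (27, 8, 23, p2, B, Gamma), (27, 8, 23, p2, C, Delta)}
(Student JOIN Course) ⋈ Teacher (natural join on grade): {(20, 11, 11, x3, F, Alpha, Vic, 7), (20, 18, 10, rd, F, Alpha, Vic, 7), (20, 37, 37, rd, F, Alpha, Vic, 7), (20, 9, 14, eng, F, Alpha, Vic, 7), (27, 17, 12, p3, A, Delta, Kim, 6), (27, 17, 12, p3, A, Delta, Vic, 6), (27, 17, 12, p3, A, Echo, Kim, 6), (27, 17, 12, p3, A, Echo, Vic, 6), (27, 17, 12, p3, B, Gamma, Gus, 2), (27, 17, 12, p3, B, Gamma, Rae, 1), (27, 8, 23, p2, A, Delta, Kim, 6), (27, 8, 23, p2, A, Delta, Vic, 6), (27, 8, 23, p2, A, Echo, Kim, 6), (27, 8, 23, p2, A, Echo, Vic, 6), (27, 8, 23, p2, B, Gamma, Gus, 2), (27, 8, 23, p2, B, Gamma, Rae, 1)}
π_{title, room, grade} gives {(Alpha, 10, F), (Alpha, 11, F), (Alpha, 14, F), (Alpha, 37, F), (Delta, 12, A), (Delta, 23, A), (Echo, 12, A), (Echo, 23, A), (Gamma, 12, B), (Gamma, 23, B)} (6 duplicate(s) eliminated).

{(Alpha, 10, F), (Alpha, 11, F), (Alpha, 14, F), (Alpha, 37, F), (Delta, 12, A), (Delta, 23, A), (Echo, 12, A), (Echo, 23, A), (Gamma, 12, B), (Gamma, 23, B)}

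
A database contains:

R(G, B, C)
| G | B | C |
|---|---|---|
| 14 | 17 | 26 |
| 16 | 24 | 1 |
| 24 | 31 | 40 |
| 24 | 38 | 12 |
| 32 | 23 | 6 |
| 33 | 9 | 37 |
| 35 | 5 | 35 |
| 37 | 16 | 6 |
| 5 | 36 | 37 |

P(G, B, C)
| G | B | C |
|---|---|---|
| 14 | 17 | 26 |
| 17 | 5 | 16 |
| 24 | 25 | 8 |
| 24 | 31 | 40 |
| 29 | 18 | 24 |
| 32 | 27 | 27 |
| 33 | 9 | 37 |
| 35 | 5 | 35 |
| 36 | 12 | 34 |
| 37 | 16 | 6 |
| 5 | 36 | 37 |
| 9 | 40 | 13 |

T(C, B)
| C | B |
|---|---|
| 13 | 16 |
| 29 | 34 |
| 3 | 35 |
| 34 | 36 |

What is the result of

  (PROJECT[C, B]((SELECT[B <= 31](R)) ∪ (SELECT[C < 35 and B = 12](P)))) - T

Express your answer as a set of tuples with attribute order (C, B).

Selection B <= 31: {(14, 17, 26), (16, 24, 1), (24, 31, 40), (32, 23, 6), (33, 9, 37), (35, 5, 35), (37, 16, 6)}
Selection C < 35 and B = 12: {(36, 12, 34)}
Taking the union: {(14, 17, 26), (16, 24, 1), (24, 31, 40), (32, 23, 6), (33, 9, 37), (35, 5, 35), (36, 12, 34), (37, 16, 6)}
π[C, B]: project onto (C, B) → {(1, 24), (26, 17), (34, 12), (35, 5), (37, 9), (40, 31), (6, 16), (6, 23)}
Taking the difference: {(1, 24), (26, 17), (34, 12), (35, 5), (37, 9), (40, 31), (6, 16), (6, 23)}

{(1, 24), (26, 17), (34, 12), (35, 5), (37, 9), (40, 31), (6, 16), (6, 23)}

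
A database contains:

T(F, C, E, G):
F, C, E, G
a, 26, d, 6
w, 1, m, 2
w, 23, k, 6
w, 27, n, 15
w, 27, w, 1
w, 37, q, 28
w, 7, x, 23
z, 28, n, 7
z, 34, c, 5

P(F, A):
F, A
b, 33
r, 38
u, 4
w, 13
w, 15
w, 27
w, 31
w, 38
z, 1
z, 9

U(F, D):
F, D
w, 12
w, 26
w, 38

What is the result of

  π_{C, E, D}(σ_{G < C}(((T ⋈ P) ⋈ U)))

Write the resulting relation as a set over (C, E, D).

Natural join on F: {(w, 1, m, 2, 13), (w, 1, m, 2, 15), (w, 1, m, 2, 27), (w, 1, m, 2, 31), (w, 1, m, 2, 38), (w, 23, k, 6, 13), (w, 23, k, 6, 15), (w, 23, k, 6, 27), (w, 23, k, 6, 31), (w, 23, k, 6, 38), (w, 27, n, 15, 13), (w, 27, n, 15, 15), (w, 27, n, 15, 27), (w, 27, n, 15, 31), (w, 27, n, 15, 38), (w, 27, w, 1, 13), (w, 27, w, 1, 15), (w, 27, w, 1, 27), (w, 27, w, 1, 31), (w, 27, w, 1, 38), (w, 37, q, 28, 13), (w, 37, q, 28, 15), (w, 37, q, 28, 27), (w, 37, q, 28, 31), (w, 37, q, 28, 38), (w, 7, x, 23, 13), (w, 7, x, 23, 15), (w, 7, x, 23, 27), (w, 7, x, 23, 31), (w, 7, x, 23, 38), (z, 28, n, 7, 1), (z, 28, n, 7, 9), (z, 34, c, 5, 1), (z, 34, c, 5, 9)}
Natural join on F: {(w, 1, m, 2, 13, 12), (w, 1, m, 2, 13, 26), (w, 1, m, 2, 13, 38), (w, 1, m, 2, 15, 12), (w, 1, m, 2, 15, 26), (w, 1, m, 2, 15, 38), (w, 1, m, 2, 27, 12), (w, 1, m, 2, 27, 26), (w, 1, m, 2, 27, 38), (w, 1, m, 2, 31, 12), (w, 1, m, 2, 31, 26), (w, 1, m, 2, 31, 38), (w, 1, m, 2, 38, 12), (w, 1, m, 2, 38, 26), (w, 1, m, 2, 38, 38), (w, 23, k, 6, 13, 12), (w, 23, k, 6, 13, 26), (w, 23, k, 6, 13, 38), (w, 23, k, 6, 15, 12), (w, 23, k, 6, 15, 26), (w, 23, k, 6, 15, 38), (w, 23, k, 6, 27, 12), (w, 23, k, 6, 27, 26), (w, 23, k, 6, 27, 38), (w, 23, k, 6, 31, 12), (w, 23, k, 6, 31, 26), (w, 23, k, 6, 31, 38), (w, 23, k, 6, 38, 12), (w, 23, k, 6, 38, 26), (w, 23, k, 6, 38, 38), (w, 27, n, 15, 13, 12), (w, 27, n, 15, 13, 26), (w, 27, n, 15, 13, 38), (w, 27, n, 15, 15, 12), (w, 27, n, 15, 15, 26), (w, 27, n, 15, 15, 38), (w, 27, n, 15, 27, 12), (w, 27, n, 15, 27, 26), (w, 27, n, 15, 27, 38), (w, 27, n, 15, 31, 12), (w, 27, n, 15, 31, 26), (w, 27, n, 15, 31, 38), (w, 27, n, 15, 38, 12), (w, 27, n, 15, 38, 26), (w, 27, n, 15, 38, 38), (w, 27, w, 1, 13, 12), (w, 27, w, 1, 13, 26), (w, 27, w, 1, 13, 38), (w, 27, w, 1, 15, 12), (w, 27, w, 1, 15, 26), (w, 27, w, 1, 15, 38), (w, 27, w, 1, 27, 12), (w, 27, w, 1, 27, 26), (w, 27, w, 1, 27, 38), (w, 27, w, 1, 31, 12), (w, 27, w, 1, 31, 26), (w, 27, w, 1, 31, 38), (w, 27, w, 1, 38, 12), (w, 27, w, 1, 38, 26), (w, 27, w, 1, 38, 38), (w, 37, q, 28, 13, 12), (w, 37, q, 28, 13, 26), (w, 37, q, 28, 13, 38), (w, 37, q, 28, 15, 12), (w, 37, q, 28, 15, 26), (w, 37, q, 28, 15, 38), (w, 37, q, 28, 27, 12), (w, 37, q, 28, 27, 26), (w, 37, q, 28, 27, 38), (w, 37, q, 28, 31, 12), (w, 37, q, 28, 31, 26), (w, 37, q, 28, 31, 38), (w, 37, q, 28, 38, 12), (w, 37, q, 28, 38, 26), (w, 37, q, 28, 38, 38), (w, 7, x, 23, 13, 12), (w, 7, x, 23, 13, 26), (w, 7, x, 23, 13, 38), (w, 7, x, 23, 15, 12), (w, 7, x, 23, 15, 26), (w, 7, x, 23, 15, 38), (w, 7, x, 23, 27, 12), (w, 7, x, 23, 27, 26), (w, 7, x, 23, 27, 38), (w, 7, x, 23, 31, 12), (w, 7, x, 23, 31, 26), (w, 7, x, 23, 31, 38), (w, 7, x, 23, 38, 12), (w, 7, x, 23, 38, 26), (w, 7, x, 23, 38, 38)}
σ[G < C]: keep tuples satisfying G < C → {(w, 23, k, 6, 13, 12), (w, 23, k, 6, 13, 26), (w, 23, k, 6, 13, 38), (w, 23, k, 6, 15, 12), (w, 23, k, 6, 15, 26), (w, 23, k, 6, 15, 38), (w, 23, k, 6, 27, 12), (w, 23, k, 6, 27, 26), (w, 23, k, 6, 27, 38), (w, 23, k, 6, 31, 12), (w, 23, k, 6, 31, 26), (w, 23, k, 6, 31, 38), (w, 23, k, 6, 38, 12), (w, 23, k, 6, 38, 26), (w, 23, k, 6, 38, 38), (w, 27, n, 15, 13, 12), (w, 27, n, 15, 13, 26), (w, 27, n, 15, 13, 38), (w, 27, n, 15, 15, 12), (w, 27, n, 15, 15, 26), (w, 27, n, 15, 15, 38), (w, 27, n, 15, 27, 12), (w, 27, n, 15, 27, 26), (w, 27, n, 15, 27, 38), (w, 27, n, 15, 31, 12), (w, 27, n, 15, 31, 26), (w, 27, n, 15, 31, 38), (w, 27, n, 15, 38, 12), (w, 27, n, 15, 38, 26), (w, 27, n, 15, 38, 38), (w, 27, w, 1, 13, 12), (w, 27, w, 1, 13, 26), (w, 27, w, 1, 13, 38), (w, 27, w, 1, 15, 12), (w, 27, w, 1, 15, 26), (w, 27, w, 1, 15, 38), (w, 27, w, 1, 27, 12), (w, 27, w, 1, 27, 26), (w, 27, w, 1, 27, 38), (w, 27, w, 1, 31, 12), (w, 27, w, 1, 31, 26), (w, 27, w, 1, 31, 38), (w, 27, w, 1, 38, 12), (w, 27, w, 1, 38, 26), (w, 27, w, 1, 38, 38), (w, 37, q, 28, 13, 12), (w, 37, q, 28, 13, 26), (w, 37, q, 28, 13, 38), (w, 37, q, 28, 15, 12), (w, 37, q, 28, 15, 26), (w, 37, q, 28, 15, 38), (w, 37, q, 28, 27, 12), (w, 37, q, 28, 27, 26), (w, 37, q, 28, 27, 38), (w, 37, q, 28, 31, 12), (w, 37, q, 28, 31, 26), (w, 37, q, 28, 31, 38), (w, 37, q, 28, 38, 12), (w, 37, q, 28, 38, 26), (w, 37, q, 28, 38, 38)}
π[C, E, D]: project onto (C, E, D) (48 duplicate(s) eliminated) → {(23, k, 12), (23, k, 26), (23, k, 38), (27, n, 12), (27, n, 26), (27, n, 38), (27, w, 12), (27, w, 26), (27, w, 38), (37, q, 12), (37, q, 26), (37, q, 38)}

{(23, k, 12), (23, k, 26), (23, k, 38), (27, n, 12), (27, n, 26), (27, n, 38), (27, w, 12), (27, w, 26), (27, w, 38), (37, q, 12), (37, q, 26), (37, q, 38)}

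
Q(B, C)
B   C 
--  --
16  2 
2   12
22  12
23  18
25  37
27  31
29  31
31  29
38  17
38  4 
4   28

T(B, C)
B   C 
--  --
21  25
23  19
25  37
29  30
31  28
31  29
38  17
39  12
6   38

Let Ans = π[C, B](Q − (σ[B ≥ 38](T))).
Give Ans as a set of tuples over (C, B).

{(12, 2), (12, 22), (18, 23), (2, 16), (28, 4), (29, 31), (31, 27), (31, 29), (37, 25), (4, 38)}

Apply σ_{B ≥ 38}; surviving tuples: {(38, 17), (39, 12)}
Set difference of the two operands is {(16, 2), (2, 12), (22, 12), (23, 18), (25, 37), (27, 31), (29, 31), (31, 29), (38, 4), (4, 28)}.
Projecting to C, B: {(12, 2), (12, 22), (18, 23), (2, 16), (28, 4), (29, 31), (31, 27), (31, 29), (37, 25), (4, 38)}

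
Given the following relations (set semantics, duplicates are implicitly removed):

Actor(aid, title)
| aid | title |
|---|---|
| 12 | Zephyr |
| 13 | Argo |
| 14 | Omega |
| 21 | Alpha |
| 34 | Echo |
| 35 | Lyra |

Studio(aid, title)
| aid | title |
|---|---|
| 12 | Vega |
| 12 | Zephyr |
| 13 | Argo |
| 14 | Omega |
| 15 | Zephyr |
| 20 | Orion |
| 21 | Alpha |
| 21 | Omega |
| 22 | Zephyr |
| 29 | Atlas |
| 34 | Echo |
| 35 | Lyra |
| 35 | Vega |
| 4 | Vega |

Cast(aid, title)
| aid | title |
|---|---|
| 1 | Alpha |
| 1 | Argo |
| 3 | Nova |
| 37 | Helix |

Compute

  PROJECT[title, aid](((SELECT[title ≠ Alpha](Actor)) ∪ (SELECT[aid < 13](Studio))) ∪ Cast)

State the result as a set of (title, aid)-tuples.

σ[title ≠ Alpha]: keep tuples satisfying title ≠ Alpha → {(12, Zephyr), (13, Argo), (14, Omega), (34, Echo), (35, Lyra)}
σ[aid < 13]: keep tuples satisfying aid < 13 → {(12, Vega), (12, Zephyr), (4, Vega)}
Set union of the two operands is {(12, Vega), (12, Zephyr), (13, Argo), (14, Omega), (34, Echo), (35, Lyra), (4, Vega)}.
Set union of the two operands is {(1, Alpha), (1, Argo), (12, Vega), (12, Zephyr), (13, Argo), (14, Omega), (3, Nova), (34, Echo), (35, Lyra), (37, Helix), (4, Vega)}.
π[title, aid]: project onto (title, aid) → {(Alpha, 1), (Argo, 1), (Argo, 13), (Echo, 34), (Helix, 37), (Lyra, 35), (Nova, 3), (Omega, 14), (Vega, 12), (Vega, 4), (Zephyr, 12)}

{(Alpha, 1), (Argo, 1), (Argo, 13), (Echo, 34), (Helix, 37), (Lyra, 35), (Nova, 3), (Omega, 14), (Vega, 12), (Vega, 4), (Zephyr, 12)}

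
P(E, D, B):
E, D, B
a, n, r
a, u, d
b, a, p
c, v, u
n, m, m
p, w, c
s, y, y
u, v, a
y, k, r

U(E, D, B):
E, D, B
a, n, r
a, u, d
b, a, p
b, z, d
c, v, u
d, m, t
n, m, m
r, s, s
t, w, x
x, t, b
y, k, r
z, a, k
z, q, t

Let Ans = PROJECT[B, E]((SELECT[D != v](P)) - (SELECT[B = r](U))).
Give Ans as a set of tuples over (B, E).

{(c, p), (d, a), (m, n), (p, b), (y, s)}

σ[D != v]: keep tuples satisfying D != v → {(a, n, r), (a, u, d), (b, a, p), (n, m, m), (p, w, c), (s, y, y), (y, k, r)}
σ[B = r]: keep tuples satisfying B = r → {(a, n, r), (y, k, r)}
Set difference of the two operands is {(a, u, d), (b, a, p), (n, m, m), (p, w, c), (s, y, y)}.
π[B, E]: project onto (B, E) → {(c, p), (d, a), (m, n), (p, b), (y, s)}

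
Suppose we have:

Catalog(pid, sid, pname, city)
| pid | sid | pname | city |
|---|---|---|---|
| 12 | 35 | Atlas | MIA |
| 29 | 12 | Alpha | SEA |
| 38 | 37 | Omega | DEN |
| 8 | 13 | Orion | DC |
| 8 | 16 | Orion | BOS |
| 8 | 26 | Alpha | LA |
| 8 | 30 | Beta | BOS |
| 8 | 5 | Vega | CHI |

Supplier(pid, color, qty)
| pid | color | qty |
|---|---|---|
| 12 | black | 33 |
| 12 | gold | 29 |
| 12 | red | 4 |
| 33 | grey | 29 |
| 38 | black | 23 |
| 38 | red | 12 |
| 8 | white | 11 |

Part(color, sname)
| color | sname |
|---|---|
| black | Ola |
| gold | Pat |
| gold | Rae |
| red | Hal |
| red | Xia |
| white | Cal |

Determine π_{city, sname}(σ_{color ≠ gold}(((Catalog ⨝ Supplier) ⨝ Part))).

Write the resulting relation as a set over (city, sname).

Natural join on pid: {(12, 35, Atlas, MIA, black, 33), (12, 35, Atlas, MIA, gold, 29), (12, 35, Atlas, MIA, red, 4), (38, 37, Omega, DEN, black, 23), (38, 37, Omega, DEN, red, 12), (8, 13, Orion, DC, white, 11), (8, 16, Orion, BOS, white, 11), (8, 26, Alpha, LA, white, 11), (8, 30, Beta, BOS, white, 11), (8, 5, Vega, CHI, white, 11)}
Natural join on color: {(12, 35, Atlas, MIA, black, 33, Ola), (12, 35, Atlas, MIA, gold, 29, Pat), (12, 35, Atlas, MIA, gold, 29, Rae), (12, 35, Atlas, MIA, red, 4, Hal), (12, 35, Atlas, MIA, red, 4, Xia), (38, 37, Omega, DEN, black, 23, Ola), (38, 37, Omega, DEN, red, 12, Hal), (38, 37, Omega, DEN, red, 12, Xia), (8, 13, Orion, DC, white, 11, Cal), (8, 16, Orion, BOS, white, 11, Cal), (8, 26, Alpha, LA, white, 11, Cal), (8, 30, Beta, BOS, white, 11, Cal), (8, 5, Vega, CHI, white, 11, Cal)}
Filtering on color ≠ gold leaves {(12, 35, Atlas, MIA, black, 33, Ola), (12, 35, Atlas, MIA, red, 4, Hal), (12, 35, Atlas, MIA, red, 4, Xia), (38, 37, Omega, DEN, black, 23, Ola), (38, 37, Omega, DEN, red, 12, Hal), (38, 37, Omega, DEN, red, 12, Xia), (8, 13, Orion, DC, white, 11, Cal), (8, 16, Orion, BOS, white, 11, Cal), (8, 26, Alpha, LA, white, 11, Cal), (8, 30, Beta, BOS, white, 11, Cal), (8, 5, Vega, CHI, white, 11, Cal)}.
Keep only column(s) city, sname (1 duplicate(s) eliminated): {(BOS, Cal), (CHI, Cal), (DC, Cal), (DEN, Hal), (DEN, Ola), (DEN, Xia), (LA, Cal), (MIA, Hal), (MIA, Ola), (MIA, Xia)}

{(BOS, Cal), (CHI, Cal), (DC, Cal), (DEN, Hal), (DEN, Ola), (DEN, Xia), (LA, Cal), (MIA, Hal), (MIA, Ola), (MIA, Xia)}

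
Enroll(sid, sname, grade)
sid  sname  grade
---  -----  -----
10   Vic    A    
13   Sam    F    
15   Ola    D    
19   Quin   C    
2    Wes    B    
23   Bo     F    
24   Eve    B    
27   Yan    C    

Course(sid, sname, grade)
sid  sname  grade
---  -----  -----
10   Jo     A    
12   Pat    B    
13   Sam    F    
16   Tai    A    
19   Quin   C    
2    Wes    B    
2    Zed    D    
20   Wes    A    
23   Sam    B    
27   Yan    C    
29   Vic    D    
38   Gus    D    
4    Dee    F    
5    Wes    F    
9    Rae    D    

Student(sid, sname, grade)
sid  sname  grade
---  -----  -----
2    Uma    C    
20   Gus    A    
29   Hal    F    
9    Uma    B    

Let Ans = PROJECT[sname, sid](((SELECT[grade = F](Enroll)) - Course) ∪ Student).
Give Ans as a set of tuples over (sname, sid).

Selection grade = F: {(13, Sam, F), (23, Bo, F)}
Difference: {(13, Sam, F), (23, Bo, F)} with {(10, Jo, A), (12, Pat, B), (13, Sam, F), (16, Tai, A), (19, Quin, C), (2, Wes, B), (2, Zed, D), (20, Wes, A), (23, Sam, B), (27, Yan, C), (29, Vic, D), (38, Gus, D), (4, Dee, F), (5, Wes, F), (9, Rae, D)} → {(23, Bo, F)}
Union: {(23, Bo, F)} with {(2, Uma, C), (20, Gus, A), (29, Hal, F), (9, Uma, B)} → {(2, Uma, C), (20, Gus, A), (23, Bo, F), (29, Hal, F), (9, Uma, B)}
π_{sname, sid} gives {(Bo, 23), (Gus, 20), (Hal, 29), (Uma, 2), (Uma, 9)}.

{(Bo, 23), (Gus, 20), (Hal, 29), (Uma, 2), (Uma, 9)}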